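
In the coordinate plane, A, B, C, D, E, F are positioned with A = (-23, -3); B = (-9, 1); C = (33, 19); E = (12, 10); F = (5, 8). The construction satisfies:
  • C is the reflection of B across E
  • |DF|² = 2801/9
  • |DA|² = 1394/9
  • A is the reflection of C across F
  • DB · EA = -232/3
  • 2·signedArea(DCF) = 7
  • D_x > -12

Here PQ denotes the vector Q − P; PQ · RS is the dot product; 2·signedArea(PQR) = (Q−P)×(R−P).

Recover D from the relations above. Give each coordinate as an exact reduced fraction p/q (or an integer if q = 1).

1. D_x = -34/3  [2·signedArea(DCF) = 7 ∩ DB · EA = -232/3]
2. D_y = 4/3  [2·signedArea(DCF) = 7 ∩ DB · EA = -232/3]
   → D = (-34/3, 4/3)

D = (-34/3, 4/3)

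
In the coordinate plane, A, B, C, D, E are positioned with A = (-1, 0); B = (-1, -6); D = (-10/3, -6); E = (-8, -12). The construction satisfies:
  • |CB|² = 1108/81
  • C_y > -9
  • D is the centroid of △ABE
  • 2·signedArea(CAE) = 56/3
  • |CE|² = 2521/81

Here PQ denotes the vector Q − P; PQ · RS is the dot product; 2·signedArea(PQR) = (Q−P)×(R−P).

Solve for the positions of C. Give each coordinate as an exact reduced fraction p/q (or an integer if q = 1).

C = (-37/9, -8)

1. C_x = -37/9  [line 12·x + -7·y + -20/3 = 0 ∩ |CE|² = 2521/81]
2. C_y = -8  [line 12·x + -7·y + -20/3 = 0 ∩ |CE|² = 2521/81]
   → C = (-37/9, -8)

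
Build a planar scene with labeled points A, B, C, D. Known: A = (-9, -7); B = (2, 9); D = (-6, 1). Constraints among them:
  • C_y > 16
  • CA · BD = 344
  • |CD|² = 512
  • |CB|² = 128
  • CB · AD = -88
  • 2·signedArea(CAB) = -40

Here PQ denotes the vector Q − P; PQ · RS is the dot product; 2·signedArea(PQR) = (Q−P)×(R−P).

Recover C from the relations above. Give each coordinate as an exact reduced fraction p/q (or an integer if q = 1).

C = (10, 17)

1. C_x = 10  [CB · AD = -88 ∩ 2·signedArea(CAB) = -40]
2. C_y = 17  [CB · AD = -88 ∩ 2·signedArea(CAB) = -40]
   → C = (10, 17)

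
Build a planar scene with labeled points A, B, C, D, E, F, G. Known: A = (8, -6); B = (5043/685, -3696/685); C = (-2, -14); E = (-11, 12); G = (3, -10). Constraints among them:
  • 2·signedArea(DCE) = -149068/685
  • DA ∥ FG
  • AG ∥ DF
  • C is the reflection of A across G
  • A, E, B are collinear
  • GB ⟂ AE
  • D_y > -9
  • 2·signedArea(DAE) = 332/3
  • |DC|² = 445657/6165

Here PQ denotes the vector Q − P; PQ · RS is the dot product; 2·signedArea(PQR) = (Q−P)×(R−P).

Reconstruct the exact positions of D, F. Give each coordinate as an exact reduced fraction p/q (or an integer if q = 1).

D = (3051/685, -17396/2055)
F = (-374/685, -25616/2055)

1. D_x = 3051/685  [2·signedArea(DCE) = -149068/685 ∩ 2·signedArea(DAE) = 332/3]
2. D_y = -17396/2055  [2·signedArea(DCE) = -149068/685 ∩ 2·signedArea(DAE) = 332/3]
   → D = (3051/685, -17396/2055)
3. F_x = -374/685  [DA ∥ FG ∩ AG ∥ DF]
4. F_y = -25616/2055  [DA ∥ FG ∩ AG ∥ DF]
   → F = (-374/685, -25616/2055)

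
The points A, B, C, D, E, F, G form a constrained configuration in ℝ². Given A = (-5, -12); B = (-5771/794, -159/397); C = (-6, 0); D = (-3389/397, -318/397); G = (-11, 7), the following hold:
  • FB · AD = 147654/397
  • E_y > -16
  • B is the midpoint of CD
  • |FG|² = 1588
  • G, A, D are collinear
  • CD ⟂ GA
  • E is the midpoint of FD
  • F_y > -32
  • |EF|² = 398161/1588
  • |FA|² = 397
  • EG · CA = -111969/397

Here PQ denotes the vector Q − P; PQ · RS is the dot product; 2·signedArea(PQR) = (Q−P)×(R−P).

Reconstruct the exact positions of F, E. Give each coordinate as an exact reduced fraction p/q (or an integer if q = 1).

E = (-1496/397, -12625/794)
F = (1, -31)

1. F_x = 1  [line 1404/397·x + -4446/397·y + -139230/397 = 0 ∩ |FG|² = 1588]
2. F_y = -31  [line 1404/397·x + -4446/397·y + -139230/397 = 0 ∩ |FG|² = 1588]
   → F = (1, -31)
3. E_x = -1496/397  [E is the midpoint of FD]
4. E_y = -12625/794  [E is the midpoint of FD]
   → E = (-1496/397, -12625/794)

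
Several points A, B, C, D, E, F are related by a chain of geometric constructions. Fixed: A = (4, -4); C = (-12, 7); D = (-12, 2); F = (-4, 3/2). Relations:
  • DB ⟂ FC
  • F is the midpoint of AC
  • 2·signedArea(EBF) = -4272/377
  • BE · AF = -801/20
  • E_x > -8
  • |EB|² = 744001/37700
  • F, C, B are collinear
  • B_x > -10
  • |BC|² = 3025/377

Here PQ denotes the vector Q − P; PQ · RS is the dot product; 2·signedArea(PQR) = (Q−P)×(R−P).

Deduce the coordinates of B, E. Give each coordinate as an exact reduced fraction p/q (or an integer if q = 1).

B = (-3644/377, 2034/377)
E = (-36/5, 17/10)

1. B_x = -3644/377  [F, C, B are collinear ∩ DB ⟂ FC]
2. B_y = 2034/377  [F, C, B are collinear ∩ DB ⟂ FC]
   → B = (-3644/377, 2034/377)
3. E_x = -36/5  [2·signedArea(EBF) = -4272/377 ∩ BE · AF = -801/20]
4. E_y = 17/10  [2·signedArea(EBF) = -4272/377 ∩ BE · AF = -801/20]
   → E = (-36/5, 17/10)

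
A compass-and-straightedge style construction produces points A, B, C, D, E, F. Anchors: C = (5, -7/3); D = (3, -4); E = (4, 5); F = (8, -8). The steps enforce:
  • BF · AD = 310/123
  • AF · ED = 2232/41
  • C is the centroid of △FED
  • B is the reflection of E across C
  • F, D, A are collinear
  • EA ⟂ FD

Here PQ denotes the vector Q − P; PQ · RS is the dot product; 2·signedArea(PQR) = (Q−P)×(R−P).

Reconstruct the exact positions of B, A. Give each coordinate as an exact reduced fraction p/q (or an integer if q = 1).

A = (-32/41, -40/41)
B = (6, -29/3)

1. B_x = 6  [B is the reflection of E across C]
2. B_y = -29/3  [B is the reflection of E across C]
   → B = (6, -29/3)
3. A_x = -32/41  [F, D, A are collinear ∩ EA ⟂ FD]
4. A_y = -40/41  [F, D, A are collinear ∩ EA ⟂ FD]
   → A = (-32/41, -40/41)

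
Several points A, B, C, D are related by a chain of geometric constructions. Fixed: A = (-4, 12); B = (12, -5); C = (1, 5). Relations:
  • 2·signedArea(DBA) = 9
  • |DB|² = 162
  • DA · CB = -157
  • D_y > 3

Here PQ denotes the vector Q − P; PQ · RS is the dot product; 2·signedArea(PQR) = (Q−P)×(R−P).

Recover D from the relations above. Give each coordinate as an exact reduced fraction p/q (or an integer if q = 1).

1. D_x = 3  [2·signedArea(DBA) = 9 ∩ DA · CB = -157]
2. D_y = 4  [2·signedArea(DBA) = 9 ∩ DA · CB = -157]
   → D = (3, 4)

D = (3, 4)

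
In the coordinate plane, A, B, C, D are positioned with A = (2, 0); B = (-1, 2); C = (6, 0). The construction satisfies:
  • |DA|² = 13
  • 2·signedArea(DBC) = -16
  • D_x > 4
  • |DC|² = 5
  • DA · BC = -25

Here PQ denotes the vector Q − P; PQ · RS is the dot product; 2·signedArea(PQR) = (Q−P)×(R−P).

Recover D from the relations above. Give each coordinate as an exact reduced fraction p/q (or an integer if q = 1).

1. D_x = 5  [2·signedArea(DBC) = -16 ∩ DA · BC = -25]
2. D_y = -2  [2·signedArea(DBC) = -16 ∩ DA · BC = -25]
   → D = (5, -2)

D = (5, -2)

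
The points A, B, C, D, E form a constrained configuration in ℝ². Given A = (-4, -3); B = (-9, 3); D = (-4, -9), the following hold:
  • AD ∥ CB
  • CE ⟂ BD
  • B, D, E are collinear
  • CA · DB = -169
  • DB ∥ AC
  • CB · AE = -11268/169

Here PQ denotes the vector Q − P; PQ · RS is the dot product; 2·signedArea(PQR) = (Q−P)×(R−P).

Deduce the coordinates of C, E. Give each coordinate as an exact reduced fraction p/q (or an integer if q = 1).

1. C_x = -9  [AD ∥ CB ∩ DB ∥ AC]
2. C_y = 9  [AD ∥ CB ∩ DB ∥ AC]
   → C = (-9, 9)
3. E_x = -1881/169  [B, D, E are collinear ∩ CE ⟂ BD]
4. E_y = 1371/169  [B, D, E are collinear ∩ CE ⟂ BD]
   → E = (-1881/169, 1371/169)

C = (-9, 9)
E = (-1881/169, 1371/169)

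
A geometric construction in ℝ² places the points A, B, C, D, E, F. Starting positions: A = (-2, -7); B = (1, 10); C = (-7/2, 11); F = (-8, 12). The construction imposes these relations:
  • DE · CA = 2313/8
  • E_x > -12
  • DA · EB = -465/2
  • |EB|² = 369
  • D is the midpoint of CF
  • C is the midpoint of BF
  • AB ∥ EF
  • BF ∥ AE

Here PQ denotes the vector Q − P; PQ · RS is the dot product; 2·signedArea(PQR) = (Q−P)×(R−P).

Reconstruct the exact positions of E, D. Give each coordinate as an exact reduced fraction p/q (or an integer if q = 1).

1. E_x = -11  [AB ∥ EF ∩ BF ∥ AE]
2. E_y = -5  [AB ∥ EF ∩ BF ∥ AE]
   → E = (-11, -5)
3. D_x = -23/4  [D is the midpoint of CF]
4. D_y = 23/2  [D is the midpoint of CF]
   → D = (-23/4, 23/2)

D = (-23/4, 23/2)
E = (-11, -5)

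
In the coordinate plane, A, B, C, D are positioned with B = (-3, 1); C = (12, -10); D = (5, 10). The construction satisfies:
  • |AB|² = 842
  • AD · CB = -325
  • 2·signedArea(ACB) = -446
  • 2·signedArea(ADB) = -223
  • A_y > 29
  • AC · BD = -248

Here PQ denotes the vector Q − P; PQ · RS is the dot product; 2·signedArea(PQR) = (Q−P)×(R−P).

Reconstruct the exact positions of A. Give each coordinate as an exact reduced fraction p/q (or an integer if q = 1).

1. A_x = -2  [2·signedArea(ADB) = -223 ∩ AD · CB = -325]
2. A_y = 30  [2·signedArea(ADB) = -223 ∩ AD · CB = -325]
   → A = (-2, 30)

A = (-2, 30)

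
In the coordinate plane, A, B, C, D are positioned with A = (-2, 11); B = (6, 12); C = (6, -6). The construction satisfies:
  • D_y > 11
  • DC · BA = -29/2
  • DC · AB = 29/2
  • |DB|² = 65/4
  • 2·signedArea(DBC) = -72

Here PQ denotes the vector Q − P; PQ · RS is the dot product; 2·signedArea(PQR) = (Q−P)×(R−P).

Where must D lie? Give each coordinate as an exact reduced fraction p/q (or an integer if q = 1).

1. D_x = 2  [DC · BA = -29/2 ∩ 2·signedArea(DBC) = -72]
2. D_y = 23/2  [DC · BA = -29/2 ∩ 2·signedArea(DBC) = -72]
   → D = (2, 23/2)

D = (2, 23/2)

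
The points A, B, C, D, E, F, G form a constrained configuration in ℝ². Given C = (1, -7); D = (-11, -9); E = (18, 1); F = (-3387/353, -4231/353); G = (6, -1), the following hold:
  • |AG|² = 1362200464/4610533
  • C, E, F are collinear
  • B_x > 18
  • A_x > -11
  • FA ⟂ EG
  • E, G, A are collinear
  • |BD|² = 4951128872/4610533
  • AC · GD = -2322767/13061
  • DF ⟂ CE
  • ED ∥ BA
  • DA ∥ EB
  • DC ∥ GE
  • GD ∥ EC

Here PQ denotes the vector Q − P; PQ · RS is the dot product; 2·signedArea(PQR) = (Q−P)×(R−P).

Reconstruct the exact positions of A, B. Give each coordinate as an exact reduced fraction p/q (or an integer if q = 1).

1. A_x = -143082/13061  [E, G, A are collinear ∩ FA ⟂ EG]
2. A_y = -49969/13061  [E, G, A are collinear ∩ FA ⟂ EG]
   → A = (-143082/13061, -49969/13061)
3. B_x = 235687/13061  [ED ∥ BA ∩ DA ∥ EB]
4. B_y = 80641/13061  [ED ∥ BA ∩ DA ∥ EB]
   → B = (235687/13061, 80641/13061)

A = (-143082/13061, -49969/13061)
B = (235687/13061, 80641/13061)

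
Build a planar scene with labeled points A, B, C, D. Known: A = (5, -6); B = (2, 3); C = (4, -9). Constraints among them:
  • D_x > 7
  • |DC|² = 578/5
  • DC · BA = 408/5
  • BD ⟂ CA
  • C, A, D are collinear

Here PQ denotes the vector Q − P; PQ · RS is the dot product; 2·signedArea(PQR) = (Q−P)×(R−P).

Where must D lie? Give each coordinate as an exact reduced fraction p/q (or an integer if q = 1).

D = (37/5, 6/5)

1. D_x = 37/5  [C, A, D are collinear ∩ BD ⟂ CA]
2. D_y = 6/5  [C, A, D are collinear ∩ BD ⟂ CA]
   → D = (37/5, 6/5)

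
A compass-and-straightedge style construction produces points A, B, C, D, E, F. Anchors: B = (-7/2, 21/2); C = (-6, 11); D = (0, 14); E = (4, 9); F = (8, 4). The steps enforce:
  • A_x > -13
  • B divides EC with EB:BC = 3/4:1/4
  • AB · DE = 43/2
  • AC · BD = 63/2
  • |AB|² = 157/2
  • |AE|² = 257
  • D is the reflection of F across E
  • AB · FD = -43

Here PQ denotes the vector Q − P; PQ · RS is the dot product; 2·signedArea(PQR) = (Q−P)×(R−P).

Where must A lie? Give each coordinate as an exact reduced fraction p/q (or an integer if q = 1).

A = (-12, 8)

1. A_x = -12  [AB · DE = 43/2 ∩ AC · BD = 63/2]
2. A_y = 8  [AB · DE = 43/2 ∩ AC · BD = 63/2]
   → A = (-12, 8)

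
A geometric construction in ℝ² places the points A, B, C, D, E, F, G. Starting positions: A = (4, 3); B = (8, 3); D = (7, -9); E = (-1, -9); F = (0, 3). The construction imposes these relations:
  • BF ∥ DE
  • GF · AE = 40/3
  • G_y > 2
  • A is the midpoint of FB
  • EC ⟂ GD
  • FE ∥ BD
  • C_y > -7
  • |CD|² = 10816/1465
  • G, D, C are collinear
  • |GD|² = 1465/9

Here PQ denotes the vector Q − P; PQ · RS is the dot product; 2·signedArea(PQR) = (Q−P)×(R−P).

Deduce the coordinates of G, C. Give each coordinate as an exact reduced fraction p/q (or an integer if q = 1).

C = (8903/1465, -9441/1465)
G = (8/3, 3)

1. G_x = 8/3  [line 5·x + 12·y + -148/3 = 0 ∩ |GD|² = 1465/9]
2. G_y = 3  [line 5·x + 12·y + -148/3 = 0 ∩ |GD|² = 1465/9]
   → G = (8/3, 3)
3. C_x = 8903/1465  [G, D, C are collinear ∩ EC ⟂ GD]
4. C_y = -9441/1465  [G, D, C are collinear ∩ EC ⟂ GD]
   → C = (8903/1465, -9441/1465)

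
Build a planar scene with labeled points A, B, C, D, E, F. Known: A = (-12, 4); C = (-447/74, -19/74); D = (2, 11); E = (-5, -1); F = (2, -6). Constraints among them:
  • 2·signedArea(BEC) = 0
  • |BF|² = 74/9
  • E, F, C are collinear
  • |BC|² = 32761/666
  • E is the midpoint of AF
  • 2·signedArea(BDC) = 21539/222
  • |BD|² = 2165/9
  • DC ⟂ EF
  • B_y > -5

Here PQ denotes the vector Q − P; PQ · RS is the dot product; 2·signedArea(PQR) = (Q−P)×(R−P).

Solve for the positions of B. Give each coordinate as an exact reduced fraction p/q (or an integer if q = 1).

B = (-1/3, -13/3)

1. B_x = -1/3  [2·signedArea(BEC) = 0 ∩ 2·signedArea(BDC) = 21539/222]
2. B_y = -13/3  [2·signedArea(BEC) = 0 ∩ 2·signedArea(BDC) = 21539/222]
   → B = (-1/3, -13/3)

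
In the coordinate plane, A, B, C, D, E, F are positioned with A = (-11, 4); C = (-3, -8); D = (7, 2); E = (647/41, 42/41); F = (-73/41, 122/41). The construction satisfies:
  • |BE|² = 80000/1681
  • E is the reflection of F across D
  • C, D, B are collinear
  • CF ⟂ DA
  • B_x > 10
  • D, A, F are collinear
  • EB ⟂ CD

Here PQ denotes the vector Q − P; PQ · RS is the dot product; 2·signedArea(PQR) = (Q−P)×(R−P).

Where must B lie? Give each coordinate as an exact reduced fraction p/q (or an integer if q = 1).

B = (447/41, 242/41)

1. B_x = 447/41  [C, D, B are collinear ∩ EB ⟂ CD]
2. B_y = 242/41  [C, D, B are collinear ∩ EB ⟂ CD]
   → B = (447/41, 242/41)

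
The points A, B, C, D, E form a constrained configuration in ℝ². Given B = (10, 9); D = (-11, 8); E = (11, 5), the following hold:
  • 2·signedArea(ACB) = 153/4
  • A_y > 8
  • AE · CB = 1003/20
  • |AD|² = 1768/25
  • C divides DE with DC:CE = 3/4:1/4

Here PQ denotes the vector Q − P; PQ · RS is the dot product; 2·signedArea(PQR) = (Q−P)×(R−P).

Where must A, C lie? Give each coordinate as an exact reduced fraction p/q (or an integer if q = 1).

1. C_x = 11/2  [C divides DE with DC:CE = 3/4:1/4]
2. C_y = 23/4  [C divides DE with DC:CE = 3/4:1/4]
   → C = (11/2, 23/4)
3. A_x = -13/5  [AE · CB = 1003/20 ∩ 2·signedArea(ACB) = 153/4]
4. A_y = 42/5  [AE · CB = 1003/20 ∩ 2·signedArea(ACB) = 153/4]
   → A = (-13/5, 42/5)

A = (-13/5, 42/5)
C = (11/2, 23/4)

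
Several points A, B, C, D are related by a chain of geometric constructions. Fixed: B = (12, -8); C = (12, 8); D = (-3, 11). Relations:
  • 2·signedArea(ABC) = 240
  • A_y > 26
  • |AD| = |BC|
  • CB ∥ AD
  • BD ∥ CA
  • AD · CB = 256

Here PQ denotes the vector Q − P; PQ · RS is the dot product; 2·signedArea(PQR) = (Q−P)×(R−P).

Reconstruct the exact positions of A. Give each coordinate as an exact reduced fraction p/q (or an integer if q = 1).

1. A_x = -3  [CB ∥ AD ∩ BD ∥ CA]
2. A_y = 27  [CB ∥ AD ∩ BD ∥ CA]
   → A = (-3, 27)

A = (-3, 27)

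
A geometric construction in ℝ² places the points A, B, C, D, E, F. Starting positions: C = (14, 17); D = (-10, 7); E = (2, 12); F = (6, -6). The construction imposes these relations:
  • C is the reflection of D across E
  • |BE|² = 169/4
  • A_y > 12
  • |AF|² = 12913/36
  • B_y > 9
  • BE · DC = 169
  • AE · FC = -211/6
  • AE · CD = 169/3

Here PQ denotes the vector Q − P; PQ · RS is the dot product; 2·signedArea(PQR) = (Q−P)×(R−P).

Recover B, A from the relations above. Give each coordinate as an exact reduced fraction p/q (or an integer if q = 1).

A = (4, 77/6)
B = (-4, 19/2)

1. B_x = -4  [line -24·x + -10·y + -1 = 0 ∩ |BE|² = 169/4]
2. B_y = 19/2  [line -24·x + -10·y + -1 = 0 ∩ |BE|² = 169/4]
   → B = (-4, 19/2)
3. A_x = 4  [AE · FC = -211/6 ∩ AE · CD = 169/3]
4. A_y = 77/6  [AE · FC = -211/6 ∩ AE · CD = 169/3]
   → A = (4, 77/6)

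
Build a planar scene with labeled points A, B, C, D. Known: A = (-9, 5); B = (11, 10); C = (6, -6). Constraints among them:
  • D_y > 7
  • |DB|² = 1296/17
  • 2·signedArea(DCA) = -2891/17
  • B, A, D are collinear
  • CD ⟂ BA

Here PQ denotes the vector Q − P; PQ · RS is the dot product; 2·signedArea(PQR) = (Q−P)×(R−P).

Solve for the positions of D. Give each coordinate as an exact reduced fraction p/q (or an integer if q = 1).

D = (43/17, 134/17)

1. D_x = 43/17  [B, A, D are collinear ∩ CD ⟂ BA]
2. D_y = 134/17  [B, A, D are collinear ∩ CD ⟂ BA]
   → D = (43/17, 134/17)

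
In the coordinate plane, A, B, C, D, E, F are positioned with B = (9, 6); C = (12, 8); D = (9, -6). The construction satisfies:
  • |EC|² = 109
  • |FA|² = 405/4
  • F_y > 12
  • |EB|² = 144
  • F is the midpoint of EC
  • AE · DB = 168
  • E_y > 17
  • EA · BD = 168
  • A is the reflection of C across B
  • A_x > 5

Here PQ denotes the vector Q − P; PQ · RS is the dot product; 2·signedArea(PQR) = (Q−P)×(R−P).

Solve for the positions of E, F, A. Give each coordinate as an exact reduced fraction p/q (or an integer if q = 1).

1. A_x = 6  [A is the reflection of C across B]
2. A_y = 4  [A is the reflection of C across B]
   → A = (6, 4)
3. E_y = 18  [EA · BD = 168]
4. E_x = 9  [|EB|² = 144]
   → E = (9, 18)
5. F_x = 21/2  [F is the midpoint of EC]
6. F_y = 13  [F is the midpoint of EC]
   → F = (21/2, 13)

A = (6, 4)
E = (9, 18)
F = (21/2, 13)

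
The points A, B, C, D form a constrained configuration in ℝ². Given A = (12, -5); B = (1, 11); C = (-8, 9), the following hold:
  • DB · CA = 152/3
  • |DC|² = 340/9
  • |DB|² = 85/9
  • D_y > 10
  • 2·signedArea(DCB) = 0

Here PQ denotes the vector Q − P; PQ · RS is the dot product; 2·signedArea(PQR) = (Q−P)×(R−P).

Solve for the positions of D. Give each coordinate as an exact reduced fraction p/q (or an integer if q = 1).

D = (-2, 31/3)

1. D_x = -2  [2·signedArea(DCB) = 0 ∩ DB · CA = 152/3]
2. D_y = 31/3  [2·signedArea(DCB) = 0 ∩ DB · CA = 152/3]
   → D = (-2, 31/3)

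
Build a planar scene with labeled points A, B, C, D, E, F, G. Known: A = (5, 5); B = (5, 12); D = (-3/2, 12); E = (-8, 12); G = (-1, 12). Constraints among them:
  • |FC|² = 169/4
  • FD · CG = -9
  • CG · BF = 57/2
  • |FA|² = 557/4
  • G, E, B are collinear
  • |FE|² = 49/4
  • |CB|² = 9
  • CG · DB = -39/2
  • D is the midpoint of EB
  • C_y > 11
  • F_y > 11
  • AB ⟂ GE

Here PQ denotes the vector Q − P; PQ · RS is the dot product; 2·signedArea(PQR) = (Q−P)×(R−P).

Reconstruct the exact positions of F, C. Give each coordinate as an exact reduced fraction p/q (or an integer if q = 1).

C = (2, 12)
F = (-9/2, 12)

1. C_x = 2  [CG · DB = -39/2]
2. C_y = 12  [|CB|² = 9]
   → C = (2, 12)
3. F_x = -9/2  [FD · CG = -9]
4. F_y = 12  [|FE|² = 49/4]
   → F = (-9/2, 12)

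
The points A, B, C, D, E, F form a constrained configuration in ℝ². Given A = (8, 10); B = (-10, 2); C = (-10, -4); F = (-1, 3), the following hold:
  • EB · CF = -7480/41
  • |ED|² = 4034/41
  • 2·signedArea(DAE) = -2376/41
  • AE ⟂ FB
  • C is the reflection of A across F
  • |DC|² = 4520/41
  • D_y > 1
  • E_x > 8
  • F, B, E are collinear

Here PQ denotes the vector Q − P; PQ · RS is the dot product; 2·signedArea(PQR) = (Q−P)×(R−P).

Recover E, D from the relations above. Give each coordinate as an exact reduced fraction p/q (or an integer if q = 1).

D = (-32/41, 42/41)
E = (355/41, 167/41)

1. E_x = 355/41  [F, B, E are collinear ∩ AE ⟂ FB]
2. E_y = 167/41  [F, B, E are collinear ∩ AE ⟂ FB]
   → E = (355/41, 167/41)
3. D_x = -32/41  [line 243/41·x + 27/41·y + 162/41 = 0 ∩ |DC|² = 4520/41]
4. D_y = 42/41  [line 243/41·x + 27/41·y + 162/41 = 0 ∩ |DC|² = 4520/41]
   → D = (-32/41, 42/41)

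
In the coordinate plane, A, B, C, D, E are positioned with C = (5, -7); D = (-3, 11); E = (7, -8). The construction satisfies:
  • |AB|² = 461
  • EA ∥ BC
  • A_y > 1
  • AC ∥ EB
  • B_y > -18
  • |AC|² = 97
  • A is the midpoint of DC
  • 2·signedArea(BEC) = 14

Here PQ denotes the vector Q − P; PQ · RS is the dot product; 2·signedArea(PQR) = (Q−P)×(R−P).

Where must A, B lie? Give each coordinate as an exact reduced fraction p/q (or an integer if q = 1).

A = (1, 2)
B = (11, -17)

1. A_x = 1  [A is the midpoint of DC]
2. A_y = 2  [A is the midpoint of DC]
   → A = (1, 2)
3. B_x = 11  [EA ∥ BC ∩ AC ∥ EB]
4. B_y = -17  [EA ∥ BC ∩ AC ∥ EB]
   → B = (11, -17)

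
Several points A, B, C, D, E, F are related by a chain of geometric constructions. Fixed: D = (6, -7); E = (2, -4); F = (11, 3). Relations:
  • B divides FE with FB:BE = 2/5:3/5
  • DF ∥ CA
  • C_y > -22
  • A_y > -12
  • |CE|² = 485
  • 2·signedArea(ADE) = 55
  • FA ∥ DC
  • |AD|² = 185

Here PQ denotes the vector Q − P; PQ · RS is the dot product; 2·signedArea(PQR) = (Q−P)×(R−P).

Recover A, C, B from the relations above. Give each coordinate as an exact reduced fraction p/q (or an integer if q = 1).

1. A_x = -7  [line -3·x + -4·y + -65 = 0 ∩ |AD|² = 185]
2. A_y = -11  [line -3·x + -4·y + -65 = 0 ∩ |AD|² = 185]
   → A = (-7, -11)
3. C_x = -12  [DF ∥ CA ∩ FA ∥ DC]
4. C_y = -21  [DF ∥ CA ∩ FA ∥ DC]
   → C = (-12, -21)
5. B_x = 37/5  [B divides FE with FB:BE = 2/5:3/5]
6. B_y = 1/5  [B divides FE with FB:BE = 2/5:3/5]
   → B = (37/5, 1/5)

A = (-7, -11)
B = (37/5, 1/5)
C = (-12, -21)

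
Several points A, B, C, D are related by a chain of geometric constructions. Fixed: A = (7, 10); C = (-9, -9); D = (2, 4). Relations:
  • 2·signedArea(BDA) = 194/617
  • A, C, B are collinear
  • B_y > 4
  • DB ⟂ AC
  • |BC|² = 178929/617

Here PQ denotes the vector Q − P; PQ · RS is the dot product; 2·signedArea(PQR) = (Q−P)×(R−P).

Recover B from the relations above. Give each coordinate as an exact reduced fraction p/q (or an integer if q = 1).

B = (1215/617, 2484/617)

1. B_x = 1215/617  [A, C, B are collinear ∩ DB ⟂ AC]
2. B_y = 2484/617  [A, C, B are collinear ∩ DB ⟂ AC]
   → B = (1215/617, 2484/617)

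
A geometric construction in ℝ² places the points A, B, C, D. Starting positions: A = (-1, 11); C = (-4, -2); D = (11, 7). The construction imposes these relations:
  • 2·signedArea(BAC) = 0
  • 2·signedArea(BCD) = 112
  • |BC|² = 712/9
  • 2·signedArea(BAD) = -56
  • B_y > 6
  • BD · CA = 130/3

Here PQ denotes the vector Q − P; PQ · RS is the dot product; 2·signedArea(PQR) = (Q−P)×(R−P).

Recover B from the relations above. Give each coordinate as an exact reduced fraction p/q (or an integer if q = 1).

B = (-2, 20/3)

1. B_x = -2  [2·signedArea(BAC) = 0 ∩ 2·signedArea(BAD) = -56]
2. B_y = 20/3  [2·signedArea(BAC) = 0 ∩ 2·signedArea(BAD) = -56]
   → B = (-2, 20/3)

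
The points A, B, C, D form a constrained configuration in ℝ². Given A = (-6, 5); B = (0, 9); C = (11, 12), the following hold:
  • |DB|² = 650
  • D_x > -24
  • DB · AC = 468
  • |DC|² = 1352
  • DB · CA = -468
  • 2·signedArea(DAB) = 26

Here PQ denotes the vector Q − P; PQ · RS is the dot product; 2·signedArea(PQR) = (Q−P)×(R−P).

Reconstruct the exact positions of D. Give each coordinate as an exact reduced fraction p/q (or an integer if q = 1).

1. D_x = -23  [DB · AC = 468 ∩ 2·signedArea(DAB) = 26]
2. D_y = -2  [DB · AC = 468 ∩ 2·signedArea(DAB) = 26]
   → D = (-23, -2)

D = (-23, -2)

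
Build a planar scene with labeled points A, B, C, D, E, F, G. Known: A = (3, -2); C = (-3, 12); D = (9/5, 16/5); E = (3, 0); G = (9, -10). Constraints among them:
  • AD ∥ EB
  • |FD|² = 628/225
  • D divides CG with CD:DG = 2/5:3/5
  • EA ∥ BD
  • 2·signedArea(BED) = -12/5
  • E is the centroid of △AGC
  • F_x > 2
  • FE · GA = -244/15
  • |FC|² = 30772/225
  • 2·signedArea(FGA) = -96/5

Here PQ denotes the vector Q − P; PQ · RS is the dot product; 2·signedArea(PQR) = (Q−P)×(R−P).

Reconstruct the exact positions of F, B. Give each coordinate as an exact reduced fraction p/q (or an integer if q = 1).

B = (9/5, 26/5)
F = (13/5, 26/15)

1. F_x = 13/5  [FE · GA = -244/15 ∩ 2·signedArea(FGA) = -96/5]
2. F_y = 26/15  [FE · GA = -244/15 ∩ 2·signedArea(FGA) = -96/5]
   → F = (13/5, 26/15)
3. B_x = 9/5  [EA ∥ BD ∩ AD ∥ EB]
4. B_y = 26/5  [EA ∥ BD ∩ AD ∥ EB]
   → B = (9/5, 26/5)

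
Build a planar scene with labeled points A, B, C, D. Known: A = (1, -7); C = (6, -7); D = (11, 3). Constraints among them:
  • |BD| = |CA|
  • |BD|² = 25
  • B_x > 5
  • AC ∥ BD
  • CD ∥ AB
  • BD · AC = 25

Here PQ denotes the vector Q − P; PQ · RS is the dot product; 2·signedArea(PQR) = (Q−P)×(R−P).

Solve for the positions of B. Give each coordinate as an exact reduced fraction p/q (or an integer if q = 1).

1. B_x = 6  [AC ∥ BD ∩ CD ∥ AB]
2. B_y = 3  [AC ∥ BD ∩ CD ∥ AB]
   → B = (6, 3)

B = (6, 3)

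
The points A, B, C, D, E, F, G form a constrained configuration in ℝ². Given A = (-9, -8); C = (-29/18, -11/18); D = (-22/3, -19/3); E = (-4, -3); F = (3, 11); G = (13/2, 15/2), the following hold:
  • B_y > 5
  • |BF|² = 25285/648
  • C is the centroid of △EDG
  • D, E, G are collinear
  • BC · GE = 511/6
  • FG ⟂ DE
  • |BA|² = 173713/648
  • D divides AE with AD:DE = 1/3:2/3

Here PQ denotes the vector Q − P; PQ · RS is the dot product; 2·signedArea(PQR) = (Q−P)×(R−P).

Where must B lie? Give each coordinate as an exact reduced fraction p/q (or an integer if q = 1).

1. B_x = 25/36  [line 21/2·x + 21/2·y + -371/6 = 0 ∩ |BA|² = 173713/648]
2. B_y = 187/36  [line 21/2·x + 21/2·y + -371/6 = 0 ∩ |BA|² = 173713/648]
   → B = (25/36, 187/36)

B = (25/36, 187/36)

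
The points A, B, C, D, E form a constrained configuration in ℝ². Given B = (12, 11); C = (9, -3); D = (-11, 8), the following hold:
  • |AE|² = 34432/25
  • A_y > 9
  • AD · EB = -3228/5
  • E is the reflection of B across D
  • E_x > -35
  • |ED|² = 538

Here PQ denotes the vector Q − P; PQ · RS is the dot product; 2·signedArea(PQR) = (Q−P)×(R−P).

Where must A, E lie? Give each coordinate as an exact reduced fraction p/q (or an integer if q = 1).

A = (14/5, 49/5)
E = (-34, 5)

1. E_x = -34  [E is the reflection of B across D]
2. E_y = 5  [E is the reflection of B across D]
   → E = (-34, 5)
3. A_x = 14/5  [line -46·x + -6·y + 938/5 = 0 ∩ |AE|² = 34432/25]
4. A_y = 49/5  [line -46·x + -6·y + 938/5 = 0 ∩ |AE|² = 34432/25]
   → A = (14/5, 49/5)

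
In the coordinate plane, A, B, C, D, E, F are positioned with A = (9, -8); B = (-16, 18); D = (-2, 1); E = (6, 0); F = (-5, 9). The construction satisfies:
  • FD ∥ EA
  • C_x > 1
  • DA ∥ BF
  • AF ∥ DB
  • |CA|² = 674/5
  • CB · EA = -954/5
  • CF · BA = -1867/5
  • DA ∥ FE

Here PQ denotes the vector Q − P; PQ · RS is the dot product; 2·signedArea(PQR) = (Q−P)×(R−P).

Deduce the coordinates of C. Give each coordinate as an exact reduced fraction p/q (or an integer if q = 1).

1. C_x = 6/5  [CF · BA = -1867/5 ∩ CB · EA = -954/5]
2. C_y = 3/5  [CF · BA = -1867/5 ∩ CB · EA = -954/5]
   → C = (6/5, 3/5)

C = (6/5, 3/5)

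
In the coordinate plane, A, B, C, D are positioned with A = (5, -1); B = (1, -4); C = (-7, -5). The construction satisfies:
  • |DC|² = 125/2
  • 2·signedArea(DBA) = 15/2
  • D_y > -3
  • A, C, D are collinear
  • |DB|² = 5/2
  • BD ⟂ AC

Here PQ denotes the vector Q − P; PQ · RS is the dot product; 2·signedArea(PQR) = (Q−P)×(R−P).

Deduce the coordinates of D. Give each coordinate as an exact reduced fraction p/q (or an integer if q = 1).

1. D_x = 1/2  [A, C, D are collinear ∩ BD ⟂ AC]
2. D_y = -5/2  [A, C, D are collinear ∩ BD ⟂ AC]
   → D = (1/2, -5/2)

D = (1/2, -5/2)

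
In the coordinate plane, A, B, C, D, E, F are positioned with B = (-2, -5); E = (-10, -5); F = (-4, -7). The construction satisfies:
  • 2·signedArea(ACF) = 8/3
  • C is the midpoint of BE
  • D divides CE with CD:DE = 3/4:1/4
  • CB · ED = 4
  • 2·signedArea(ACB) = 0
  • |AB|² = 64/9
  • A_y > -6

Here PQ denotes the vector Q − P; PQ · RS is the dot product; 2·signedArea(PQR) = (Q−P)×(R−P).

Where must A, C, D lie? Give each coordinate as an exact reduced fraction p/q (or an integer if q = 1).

1. C_x = -6  [C is the midpoint of BE]
2. C_y = -5  [C is the midpoint of BE]
   → C = (-6, -5)
3. D_x = -9  [D divides CE with CD:DE = 3/4:1/4]
4. D_y = -5  [D divides CE with CD:DE = 3/4:1/4]
   → D = (-9, -5)
5. A_x = -14/3  [2·signedArea(ACB) = 0 ∩ 2·signedArea(ACF) = 8/3]
6. A_y = -5  [2·signedArea(ACB) = 0 ∩ 2·signedArea(ACF) = 8/3]
   → A = (-14/3, -5)

A = (-14/3, -5)
C = (-6, -5)
D = (-9, -5)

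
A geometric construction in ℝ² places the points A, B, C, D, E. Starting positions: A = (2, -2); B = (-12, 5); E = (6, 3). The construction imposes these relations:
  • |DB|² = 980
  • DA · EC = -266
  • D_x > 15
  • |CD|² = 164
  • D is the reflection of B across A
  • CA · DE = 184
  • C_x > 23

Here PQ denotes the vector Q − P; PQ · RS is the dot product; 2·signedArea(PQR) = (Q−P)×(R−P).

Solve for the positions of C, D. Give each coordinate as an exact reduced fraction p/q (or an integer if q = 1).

1. D_x = 16  [D is the reflection of B across A]
2. D_y = -9  [D is the reflection of B across A]
   → D = (16, -9)
3. C_x = 24  [CA · DE = 184 ∩ DA · EC = -266]
4. C_y = 1  [CA · DE = 184 ∩ DA · EC = -266]
   → C = (24, 1)

C = (24, 1)
D = (16, -9)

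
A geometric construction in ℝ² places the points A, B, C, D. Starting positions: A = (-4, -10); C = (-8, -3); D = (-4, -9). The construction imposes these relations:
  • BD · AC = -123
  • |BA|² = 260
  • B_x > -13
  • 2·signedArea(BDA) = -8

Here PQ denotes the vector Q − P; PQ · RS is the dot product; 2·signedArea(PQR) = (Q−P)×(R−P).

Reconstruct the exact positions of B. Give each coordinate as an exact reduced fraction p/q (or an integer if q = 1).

B = (-12, 4)

1. B_x = -12  [2·signedArea(BDA) = -8 ∩ BD · AC = -123]
2. B_y = 4  [2·signedArea(BDA) = -8 ∩ BD · AC = -123]
   → B = (-12, 4)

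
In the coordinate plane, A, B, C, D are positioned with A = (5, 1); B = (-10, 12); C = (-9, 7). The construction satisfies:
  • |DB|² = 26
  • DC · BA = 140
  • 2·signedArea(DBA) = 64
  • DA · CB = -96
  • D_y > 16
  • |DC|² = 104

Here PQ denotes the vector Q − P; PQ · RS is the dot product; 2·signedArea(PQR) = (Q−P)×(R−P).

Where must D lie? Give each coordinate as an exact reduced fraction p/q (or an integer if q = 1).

1. D_x = -11  [2·signedArea(DBA) = 64 ∩ DC · BA = 140]
2. D_y = 17  [2·signedArea(DBA) = 64 ∩ DC · BA = 140]
   → D = (-11, 17)

D = (-11, 17)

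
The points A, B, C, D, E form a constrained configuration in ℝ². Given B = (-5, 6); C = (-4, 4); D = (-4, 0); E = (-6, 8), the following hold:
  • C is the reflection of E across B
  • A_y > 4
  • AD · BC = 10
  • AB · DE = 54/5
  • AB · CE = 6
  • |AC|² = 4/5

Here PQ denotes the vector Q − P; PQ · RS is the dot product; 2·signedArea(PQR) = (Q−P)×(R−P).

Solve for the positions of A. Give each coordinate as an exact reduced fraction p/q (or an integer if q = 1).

A = (-22/5, 24/5)

1. A_x = -22/5  [AB · CE = 6 ∩ AB · DE = 54/5]
2. A_y = 24/5  [AB · CE = 6 ∩ AB · DE = 54/5]
   → A = (-22/5, 24/5)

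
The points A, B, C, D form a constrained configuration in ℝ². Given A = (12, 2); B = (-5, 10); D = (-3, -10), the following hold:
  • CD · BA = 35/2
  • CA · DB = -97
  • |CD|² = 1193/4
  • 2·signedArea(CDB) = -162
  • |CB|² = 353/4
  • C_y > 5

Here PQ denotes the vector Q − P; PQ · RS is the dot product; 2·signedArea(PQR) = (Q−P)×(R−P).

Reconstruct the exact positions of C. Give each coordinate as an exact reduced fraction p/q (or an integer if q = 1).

1. C_x = 7/2  [CA · DB = -97 ∩ CD · BA = 35/2]
2. C_y = 6  [CA · DB = -97 ∩ CD · BA = 35/2]
   → C = (7/2, 6)

C = (7/2, 6)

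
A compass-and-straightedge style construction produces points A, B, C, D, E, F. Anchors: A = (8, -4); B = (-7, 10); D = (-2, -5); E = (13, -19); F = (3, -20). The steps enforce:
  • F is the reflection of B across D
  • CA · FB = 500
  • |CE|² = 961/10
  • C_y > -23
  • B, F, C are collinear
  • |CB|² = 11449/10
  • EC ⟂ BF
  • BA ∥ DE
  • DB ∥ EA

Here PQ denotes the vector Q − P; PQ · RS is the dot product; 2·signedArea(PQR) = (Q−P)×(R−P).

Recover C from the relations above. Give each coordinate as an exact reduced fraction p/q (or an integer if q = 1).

1. C_x = 37/10  [B, F, C are collinear ∩ EC ⟂ BF]
2. C_y = -221/10  [B, F, C are collinear ∩ EC ⟂ BF]
   → C = (37/10, -221/10)

C = (37/10, -221/10)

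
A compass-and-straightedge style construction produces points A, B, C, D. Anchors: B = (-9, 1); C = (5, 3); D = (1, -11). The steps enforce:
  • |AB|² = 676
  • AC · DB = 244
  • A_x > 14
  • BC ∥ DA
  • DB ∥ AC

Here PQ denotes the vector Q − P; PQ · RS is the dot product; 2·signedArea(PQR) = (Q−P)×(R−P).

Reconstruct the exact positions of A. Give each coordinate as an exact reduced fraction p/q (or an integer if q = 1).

1. A_x = 15  [DB ∥ AC ∩ BC ∥ DA]
2. A_y = -9  [DB ∥ AC ∩ BC ∥ DA]
   → A = (15, -9)

A = (15, -9)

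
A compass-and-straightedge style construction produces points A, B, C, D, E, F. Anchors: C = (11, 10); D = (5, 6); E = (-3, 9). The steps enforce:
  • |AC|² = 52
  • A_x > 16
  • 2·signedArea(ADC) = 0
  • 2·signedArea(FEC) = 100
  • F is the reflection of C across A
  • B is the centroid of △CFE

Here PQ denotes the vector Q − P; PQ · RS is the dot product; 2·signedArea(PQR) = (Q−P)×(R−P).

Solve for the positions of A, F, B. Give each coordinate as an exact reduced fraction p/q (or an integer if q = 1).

1. A_x = 17  [line -4·x + 6·y + -16 = 0 ∩ |AC|² = 52]
2. A_y = 14  [line -4·x + 6·y + -16 = 0 ∩ |AC|² = 52]
   → A = (17, 14)
3. F_x = 23  [F is the reflection of C across A]
4. F_y = 18  [F is the reflection of C across A]
   → F = (23, 18)
5. B_x = 31/3  [B is the centroid of △CFE]
6. B_y = 37/3  [B is the centroid of △CFE]
   → B = (31/3, 37/3)

A = (17, 14)
B = (31/3, 37/3)
F = (23, 18)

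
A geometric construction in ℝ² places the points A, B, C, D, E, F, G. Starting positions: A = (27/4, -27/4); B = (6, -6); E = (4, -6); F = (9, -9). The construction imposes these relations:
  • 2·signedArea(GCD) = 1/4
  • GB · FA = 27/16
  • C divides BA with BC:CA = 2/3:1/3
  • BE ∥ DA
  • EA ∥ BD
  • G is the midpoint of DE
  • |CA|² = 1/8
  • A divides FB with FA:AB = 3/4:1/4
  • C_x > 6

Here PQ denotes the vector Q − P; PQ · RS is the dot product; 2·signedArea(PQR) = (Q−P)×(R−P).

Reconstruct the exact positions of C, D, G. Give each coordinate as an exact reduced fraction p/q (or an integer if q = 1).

1. C_x = 13/2  [C divides BA with BC:CA = 2/3:1/3]
2. C_y = -13/2  [C divides BA with BC:CA = 2/3:1/3]
   → C = (13/2, -13/2)
3. D_x = 35/4  [BE ∥ DA ∩ EA ∥ BD]
4. D_y = -27/4  [BE ∥ DA ∩ EA ∥ BD]
   → D = (35/4, -27/4)
5. G_x = 51/8  [G is the midpoint of DE]
6. G_y = -51/8  [G is the midpoint of DE]
   → G = (51/8, -51/8)

C = (13/2, -13/2)
D = (35/4, -27/4)
G = (51/8, -51/8)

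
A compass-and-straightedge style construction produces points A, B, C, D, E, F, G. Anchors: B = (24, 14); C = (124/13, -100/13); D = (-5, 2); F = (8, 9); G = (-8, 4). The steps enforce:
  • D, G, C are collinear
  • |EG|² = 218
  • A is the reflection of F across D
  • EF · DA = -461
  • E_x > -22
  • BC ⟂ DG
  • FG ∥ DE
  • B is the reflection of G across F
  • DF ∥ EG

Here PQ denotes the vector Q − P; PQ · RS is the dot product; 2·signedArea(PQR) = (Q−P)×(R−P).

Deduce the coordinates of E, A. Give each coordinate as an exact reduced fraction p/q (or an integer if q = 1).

1. E_x = -21  [DF ∥ EG ∩ FG ∥ DE]
2. E_y = -3  [DF ∥ EG ∩ FG ∥ DE]
   → E = (-21, -3)
3. A_x = -18  [A is the reflection of F across D]
4. A_y = -5  [A is the reflection of F across D]
   → A = (-18, -5)

A = (-18, -5)
E = (-21, -3)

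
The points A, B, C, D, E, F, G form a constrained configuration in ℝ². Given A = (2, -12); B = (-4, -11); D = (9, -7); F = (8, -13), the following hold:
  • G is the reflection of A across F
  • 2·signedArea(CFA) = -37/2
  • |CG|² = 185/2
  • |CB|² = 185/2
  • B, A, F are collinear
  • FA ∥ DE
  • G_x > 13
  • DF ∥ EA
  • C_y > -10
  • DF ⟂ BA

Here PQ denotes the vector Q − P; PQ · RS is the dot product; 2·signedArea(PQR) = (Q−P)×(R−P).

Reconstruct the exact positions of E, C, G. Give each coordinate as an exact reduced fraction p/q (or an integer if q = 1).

1. E_x = 3  [DF ∥ EA ∩ FA ∥ DE]
2. E_y = -6  [DF ∥ EA ∩ FA ∥ DE]
   → E = (3, -6)
3. G_x = 14  [G is the reflection of A across F]
4. G_y = -14  [G is the reflection of A across F]
   → G = (14, -14)
5. C_x = 11/2  [line -1·x + -6·y + -103/2 = 0 ∩ |CG|² = 185/2]
6. C_y = -19/2  [line -1·x + -6·y + -103/2 = 0 ∩ |CG|² = 185/2]
   → C = (11/2, -19/2)

C = (11/2, -19/2)
E = (3, -6)
G = (14, -14)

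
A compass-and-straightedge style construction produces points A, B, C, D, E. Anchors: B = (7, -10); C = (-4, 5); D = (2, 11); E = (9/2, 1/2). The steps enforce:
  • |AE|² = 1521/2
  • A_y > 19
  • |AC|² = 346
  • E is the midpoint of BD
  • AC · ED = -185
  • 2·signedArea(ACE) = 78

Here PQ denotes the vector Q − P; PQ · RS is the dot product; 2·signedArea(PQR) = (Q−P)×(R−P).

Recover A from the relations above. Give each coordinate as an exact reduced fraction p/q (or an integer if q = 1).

1. A_x = -15  [AC · ED = -185 ∩ 2·signedArea(ACE) = 78]
2. A_y = 20  [AC · ED = -185 ∩ 2·signedArea(ACE) = 78]
   → A = (-15, 20)

A = (-15, 20)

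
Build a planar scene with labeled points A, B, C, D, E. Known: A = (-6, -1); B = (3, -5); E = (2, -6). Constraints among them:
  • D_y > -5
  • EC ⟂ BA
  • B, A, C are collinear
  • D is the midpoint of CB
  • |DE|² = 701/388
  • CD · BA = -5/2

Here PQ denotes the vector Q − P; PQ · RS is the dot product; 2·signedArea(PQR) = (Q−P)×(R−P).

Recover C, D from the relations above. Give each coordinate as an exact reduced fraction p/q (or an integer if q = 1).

1. C_x = 246/97  [B, A, C are collinear ∩ EC ⟂ BA]
2. C_y = -465/97  [B, A, C are collinear ∩ EC ⟂ BA]
   → C = (246/97, -465/97)
3. D_x = 537/194  [D is the midpoint of CB]
4. D_y = -475/97  [D is the midpoint of CB]
   → D = (537/194, -475/97)

C = (246/97, -465/97)
D = (537/194, -475/97)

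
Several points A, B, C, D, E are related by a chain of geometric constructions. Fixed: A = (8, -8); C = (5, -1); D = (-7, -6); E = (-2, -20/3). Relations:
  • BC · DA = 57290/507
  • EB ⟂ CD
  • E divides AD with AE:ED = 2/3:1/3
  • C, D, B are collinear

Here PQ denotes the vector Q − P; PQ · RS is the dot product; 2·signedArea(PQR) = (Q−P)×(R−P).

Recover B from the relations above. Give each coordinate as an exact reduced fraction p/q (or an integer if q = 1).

1. B_x = -503/169  [C, D, B are collinear ∩ EB ⟂ CD]
2. B_y = -2192/507  [C, D, B are collinear ∩ EB ⟂ CD]
   → B = (-503/169, -2192/507)

B = (-503/169, -2192/507)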